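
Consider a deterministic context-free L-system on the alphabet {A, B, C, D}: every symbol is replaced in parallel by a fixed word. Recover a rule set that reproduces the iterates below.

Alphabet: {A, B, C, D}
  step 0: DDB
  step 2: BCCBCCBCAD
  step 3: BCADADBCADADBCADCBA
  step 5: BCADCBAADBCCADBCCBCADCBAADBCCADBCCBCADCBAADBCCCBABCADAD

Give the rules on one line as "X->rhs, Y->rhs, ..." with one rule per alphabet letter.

  step 2 ⇒ step 3: BCCBCCBCAD ⇒ BC·AD·AD·BC·AD·AD·BC·AD·C·BA
    A ↦ C
    B ↦ BC
    C ↦ AD
    D ↦ BA

A->C, B->BC, C->AD, D->BA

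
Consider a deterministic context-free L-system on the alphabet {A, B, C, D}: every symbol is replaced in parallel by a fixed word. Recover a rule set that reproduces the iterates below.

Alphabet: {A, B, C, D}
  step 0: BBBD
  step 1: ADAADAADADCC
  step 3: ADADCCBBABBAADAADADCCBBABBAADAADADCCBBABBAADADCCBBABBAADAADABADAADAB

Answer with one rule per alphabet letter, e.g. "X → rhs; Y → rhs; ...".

  step 0 ⇒ step 1: BBBD ⇒ ADA·ADA·ADA·DCC
    B ↦ ADA
    D ↦ DCC
    A ↦ B  (constrained at step 1)
    C ↦ BBA  (constrained at step 1)

A->B, B->ADA, C->BBA, D->DCC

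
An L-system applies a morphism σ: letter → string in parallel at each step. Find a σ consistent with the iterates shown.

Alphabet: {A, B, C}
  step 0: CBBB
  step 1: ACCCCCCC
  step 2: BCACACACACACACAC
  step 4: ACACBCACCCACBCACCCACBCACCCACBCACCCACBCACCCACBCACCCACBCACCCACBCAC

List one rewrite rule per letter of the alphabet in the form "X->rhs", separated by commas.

A->BC, B->CC, C->AC

  step 1 ⇒ step 2: ACCCCCCC ⇒ BC·AC·AC·AC·AC·AC·AC·AC
    A ↦ BC
    C ↦ AC
  step 0 ⇒ step 1: CBBB ⇒ AC·CC·CC·CC
    B ↦ CC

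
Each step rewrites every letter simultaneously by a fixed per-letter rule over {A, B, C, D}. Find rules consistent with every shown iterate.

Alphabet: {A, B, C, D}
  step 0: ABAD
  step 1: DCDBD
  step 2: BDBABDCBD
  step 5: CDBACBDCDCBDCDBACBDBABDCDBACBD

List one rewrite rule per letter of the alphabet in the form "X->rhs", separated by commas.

  step 1 ⇒ step 2: DCDBD ⇒ BD·BA·BD·C·BD
    B ↦ C
    C ↦ BA
    D ↦ BD
  step 0 ⇒ step 1: ABAD ⇒ D·C·D·BD
    A ↦ D

A->D, B->C, C->BA, D->BD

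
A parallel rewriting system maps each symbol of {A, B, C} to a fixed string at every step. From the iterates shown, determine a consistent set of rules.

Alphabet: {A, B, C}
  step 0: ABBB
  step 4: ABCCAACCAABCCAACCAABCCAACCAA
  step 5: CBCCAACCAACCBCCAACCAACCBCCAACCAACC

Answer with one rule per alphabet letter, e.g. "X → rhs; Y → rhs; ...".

  step 4 ⇒ step 5: ABCCAACCAABCCAACCAABCCAACCAA ⇒ C·BCC·A·A·C·C·A·A·C·C·BCC·A·A·C·C·A·A·C·C·BCC·A·A·C·C·A·A·C·C
    A ↦ C
    B ↦ BCC
    C ↦ A

A->C, B->BCC, C->A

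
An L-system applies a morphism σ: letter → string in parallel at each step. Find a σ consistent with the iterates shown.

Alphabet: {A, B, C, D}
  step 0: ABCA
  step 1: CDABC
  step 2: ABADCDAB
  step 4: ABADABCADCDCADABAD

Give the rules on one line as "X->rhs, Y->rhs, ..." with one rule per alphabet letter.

  step 1 ⇒ step 2: CDABC ⇒ AB·AD·C·D·AB
    A ↦ C
    B ↦ D
    C ↦ AB
    D ↦ AD

A->C, B->D, C->AB, D->AD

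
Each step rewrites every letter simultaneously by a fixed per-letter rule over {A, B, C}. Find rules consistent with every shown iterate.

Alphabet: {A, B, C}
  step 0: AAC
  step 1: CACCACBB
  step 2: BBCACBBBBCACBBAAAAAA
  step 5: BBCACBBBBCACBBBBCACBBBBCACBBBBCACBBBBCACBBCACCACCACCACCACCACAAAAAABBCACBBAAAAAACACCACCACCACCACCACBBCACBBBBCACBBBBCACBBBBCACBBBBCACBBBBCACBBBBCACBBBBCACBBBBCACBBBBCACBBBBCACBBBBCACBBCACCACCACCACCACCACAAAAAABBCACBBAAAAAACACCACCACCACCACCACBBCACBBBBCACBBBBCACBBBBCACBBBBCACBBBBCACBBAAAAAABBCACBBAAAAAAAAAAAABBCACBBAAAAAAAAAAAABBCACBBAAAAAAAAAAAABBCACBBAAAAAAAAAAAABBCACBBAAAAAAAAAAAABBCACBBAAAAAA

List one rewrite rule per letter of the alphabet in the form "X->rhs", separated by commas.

A->CAC, B->AAA, C->BB

  step 1 ⇒ step 2: CACCACBB ⇒ BB·CAC·BB·BB·CAC·BB·AAA·AAA
    A ↦ CAC
    B ↦ AAA
    C ↦ BB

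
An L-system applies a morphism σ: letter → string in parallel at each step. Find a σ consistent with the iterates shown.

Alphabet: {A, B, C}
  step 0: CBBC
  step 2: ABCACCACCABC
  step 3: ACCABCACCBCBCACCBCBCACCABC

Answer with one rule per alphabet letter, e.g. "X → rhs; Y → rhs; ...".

A->ACC, B->A, C->BC

  step 2 ⇒ step 3: ABCACCACCABC ⇒ ACC·A·BC·ACC·BC·BC·ACC·BC·BC·ACC·A·BC
    A ↦ ACC
    B ↦ A
    C ↦ BC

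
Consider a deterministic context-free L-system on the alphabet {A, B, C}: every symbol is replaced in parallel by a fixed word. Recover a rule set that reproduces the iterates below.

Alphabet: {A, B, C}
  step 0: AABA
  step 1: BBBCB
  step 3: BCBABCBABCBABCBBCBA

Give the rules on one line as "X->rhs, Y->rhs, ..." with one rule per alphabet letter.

  step 0 ⇒ step 1: AABA ⇒ B·B·BC·B
    A ↦ B
    B ↦ BC
    C ↦ BA  (constrained at step 1)

A->B, B->BC, C->BA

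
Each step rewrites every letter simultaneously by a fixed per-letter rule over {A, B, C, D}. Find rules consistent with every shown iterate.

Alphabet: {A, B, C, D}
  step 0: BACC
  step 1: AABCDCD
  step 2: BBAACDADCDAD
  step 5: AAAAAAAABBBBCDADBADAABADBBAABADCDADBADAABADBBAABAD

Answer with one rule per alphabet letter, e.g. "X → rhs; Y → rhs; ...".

A->B, B->AA, C->CD, D->AD

  step 1 ⇒ step 2: AABCDCD ⇒ B·B·AA·CD·AD·CD·AD
    A ↦ B
    B ↦ AA
    C ↦ CD
    D ↦ AD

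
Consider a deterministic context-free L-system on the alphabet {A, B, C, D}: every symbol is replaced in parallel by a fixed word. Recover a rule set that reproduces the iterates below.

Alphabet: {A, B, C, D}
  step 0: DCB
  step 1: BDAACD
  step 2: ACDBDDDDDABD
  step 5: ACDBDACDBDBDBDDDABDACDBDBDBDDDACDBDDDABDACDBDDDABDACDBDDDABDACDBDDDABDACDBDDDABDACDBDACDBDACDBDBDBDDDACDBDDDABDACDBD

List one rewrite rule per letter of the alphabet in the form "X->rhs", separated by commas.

  step 1 ⇒ step 2: BDAACD ⇒ ACD·BD·DD·DD·A·BD
    A ↦ DD
    B ↦ ACD
    C ↦ A
    D ↦ BD

A->DD, B->ACD, C->A, D->BD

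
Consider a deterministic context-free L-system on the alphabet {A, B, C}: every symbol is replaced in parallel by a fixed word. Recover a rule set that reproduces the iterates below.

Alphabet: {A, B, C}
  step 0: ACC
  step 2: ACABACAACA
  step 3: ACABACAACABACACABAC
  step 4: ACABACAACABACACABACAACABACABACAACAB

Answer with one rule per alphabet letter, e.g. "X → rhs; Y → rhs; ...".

A->AC, B->A, C->AB

  step 3 ⇒ step 4: ACABACAACABACACABAC ⇒ AC·AB·AC·A·AC·AB·AC·AC·AB·AC·A·AC·AB·AC·AB·AC·A·AC·AB
    A ↦ AC
    B ↦ A
    C ↦ AB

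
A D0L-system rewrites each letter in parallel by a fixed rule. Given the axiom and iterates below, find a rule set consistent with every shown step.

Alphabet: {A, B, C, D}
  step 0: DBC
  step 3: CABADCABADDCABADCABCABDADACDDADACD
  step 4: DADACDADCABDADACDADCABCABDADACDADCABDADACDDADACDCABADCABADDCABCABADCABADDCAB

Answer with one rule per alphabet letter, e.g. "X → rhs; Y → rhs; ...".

A->AD, B->ACD, C->D, D->CAB

  step 3 ⇒ step 4: CABADCABADDCABADCABCABDADACDDADACD ⇒ D·AD·ACD·AD·CAB·D·AD·ACD·AD·CAB·CAB·D·AD·ACD·AD·CAB·D·AD·ACD·D·AD·ACD·CAB·AD·CAB·AD·D·CAB·CAB·AD·CAB·AD·D·CAB
    A ↦ AD
    B ↦ ACD
    C ↦ D
    D ↦ CAB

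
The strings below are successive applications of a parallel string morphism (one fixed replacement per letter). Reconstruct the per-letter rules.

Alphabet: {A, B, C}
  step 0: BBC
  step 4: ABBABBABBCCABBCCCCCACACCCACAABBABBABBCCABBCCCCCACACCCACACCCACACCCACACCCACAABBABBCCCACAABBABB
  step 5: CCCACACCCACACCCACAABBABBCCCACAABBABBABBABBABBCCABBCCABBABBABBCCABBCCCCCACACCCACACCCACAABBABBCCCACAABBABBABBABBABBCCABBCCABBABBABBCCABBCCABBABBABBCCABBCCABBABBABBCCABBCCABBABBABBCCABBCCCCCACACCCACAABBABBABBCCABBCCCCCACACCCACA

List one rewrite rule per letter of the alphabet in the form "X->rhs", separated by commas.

  step 4 ⇒ step 5: ABBABBABBCCABBCCCCCACACCCACAABBABBABBCCABBCCCCCACACCCACACCCACACCCACACCCACAABBABBCCCACAABBABB ⇒ CC·CA·CA·CC·CA·CA·CC·CA·CA·ABB·ABB·CC·CA·CA·ABB·ABB·ABB·ABB·ABB·CC·ABB·CC·ABB·ABB·ABB·CC·ABB·CC·CC·CA·CA·CC·CA·CA·CC·CA·CA·ABB·ABB·CC·CA·CA·ABB·ABB·ABB·ABB·ABB·CC·ABB·CC·ABB·ABB·ABB·CC·ABB·CC·ABB·ABB·ABB·CC·ABB·CC·ABB·ABB·ABB·CC·ABB·CC·ABB·ABB·ABB·CC·ABB·CC·CC·CA·CA·CC·CA·CA·ABB·ABB·ABB·CC·ABB·CC·CC·CA·CA·CC·CA·CA
    A ↦ CC
    B ↦ CA
    C ↦ ABB

A->CC, B->CA, C->ABB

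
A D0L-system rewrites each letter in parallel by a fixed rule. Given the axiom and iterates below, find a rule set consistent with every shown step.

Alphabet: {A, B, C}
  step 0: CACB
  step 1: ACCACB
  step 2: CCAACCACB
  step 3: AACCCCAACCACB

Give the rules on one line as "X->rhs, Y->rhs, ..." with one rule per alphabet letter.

A->CC, B->CB, C->A

  step 2 ⇒ step 3: CCAACCACB ⇒ A·A·CC·CC·A·A·CC·A·CB
    A ↦ CC
    B ↦ CB
    C ↦ A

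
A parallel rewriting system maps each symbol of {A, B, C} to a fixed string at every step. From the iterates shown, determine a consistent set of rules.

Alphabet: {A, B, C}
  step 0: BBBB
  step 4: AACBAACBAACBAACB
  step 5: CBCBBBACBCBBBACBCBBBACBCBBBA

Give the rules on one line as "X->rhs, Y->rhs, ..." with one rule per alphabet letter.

  step 4 ⇒ step 5: AACBAACBAACBAACB ⇒ CB·CB·BB·A·CB·CB·BB·A·CB·CB·BB·A·CB·CB·BB·A
    A ↦ CB
    B ↦ A
    C ↦ BB

A->CB, B->A, C->BB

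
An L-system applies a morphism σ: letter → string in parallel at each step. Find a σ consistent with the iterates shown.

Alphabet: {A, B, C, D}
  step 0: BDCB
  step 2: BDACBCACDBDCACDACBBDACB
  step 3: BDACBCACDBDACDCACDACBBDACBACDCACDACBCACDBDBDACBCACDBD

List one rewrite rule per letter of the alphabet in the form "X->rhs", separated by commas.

A->C, B->BD, C->ACD, D->ACB

  step 2 ⇒ step 3: BDACBCACDBDCACDACBBDACB ⇒ BD·ACB·C·ACD·BD·ACD·C·ACD·ACB·BD·ACB·ACD·C·ACD·ACB·C·ACD·BD·BD·ACB·C·ACD·BD
    A ↦ C
    B ↦ BD
    C ↦ ACD
    D ↦ ACB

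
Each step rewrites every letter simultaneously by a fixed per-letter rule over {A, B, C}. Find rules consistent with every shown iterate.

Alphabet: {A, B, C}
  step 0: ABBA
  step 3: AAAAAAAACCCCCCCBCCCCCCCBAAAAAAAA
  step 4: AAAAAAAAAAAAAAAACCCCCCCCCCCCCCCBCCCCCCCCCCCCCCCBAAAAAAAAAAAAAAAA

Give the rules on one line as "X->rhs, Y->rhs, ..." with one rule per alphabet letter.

A->AA, B->CB, C->CC

  step 3 ⇒ step 4: AAAAAAAACCCCCCCBCCCCCCCBAAAAAAAA ⇒ AA·AA·AA·AA·AA·AA·AA·AA·CC·CC·CC·CC·CC·CC·CC·CB·CC·CC·CC·CC·CC·CC·CC·CB·AA·AA·AA·AA·AA·AA·AA·AA
    A ↦ AA
    B ↦ CB
    C ↦ CC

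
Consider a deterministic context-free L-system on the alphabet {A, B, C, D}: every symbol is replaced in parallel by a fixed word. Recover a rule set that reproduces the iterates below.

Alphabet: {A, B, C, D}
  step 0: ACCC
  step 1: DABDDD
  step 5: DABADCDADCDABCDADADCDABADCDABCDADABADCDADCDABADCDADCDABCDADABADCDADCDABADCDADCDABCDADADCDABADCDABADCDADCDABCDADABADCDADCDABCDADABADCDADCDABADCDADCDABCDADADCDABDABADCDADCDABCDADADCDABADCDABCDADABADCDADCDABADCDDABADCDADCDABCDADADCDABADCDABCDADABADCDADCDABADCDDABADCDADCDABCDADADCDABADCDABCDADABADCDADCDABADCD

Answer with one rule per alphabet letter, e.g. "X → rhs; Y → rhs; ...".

  step 0 ⇒ step 1: ACCC ⇒ DAB·D·D·D
    A ↦ DAB
    C ↦ D
    B ↦ CDA  (constrained at step 1)
    D ↦ ADC  (constrained at step 1)

A->DAB, B->CDA, C->D, D->ADC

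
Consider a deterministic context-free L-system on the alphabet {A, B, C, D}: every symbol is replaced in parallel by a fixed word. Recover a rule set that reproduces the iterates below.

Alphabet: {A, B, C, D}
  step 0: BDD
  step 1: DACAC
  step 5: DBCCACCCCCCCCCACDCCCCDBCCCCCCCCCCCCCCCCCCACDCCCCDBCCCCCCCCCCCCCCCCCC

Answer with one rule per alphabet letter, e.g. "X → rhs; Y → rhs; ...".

A->DB, B->D, C->CC, D->AC

  step 0 ⇒ step 1: BDD ⇒ D·AC·AC
    B ↦ D
    D ↦ AC
    A ↦ DB  (constrained at step 1)
    C ↦ CC  (constrained at step 1)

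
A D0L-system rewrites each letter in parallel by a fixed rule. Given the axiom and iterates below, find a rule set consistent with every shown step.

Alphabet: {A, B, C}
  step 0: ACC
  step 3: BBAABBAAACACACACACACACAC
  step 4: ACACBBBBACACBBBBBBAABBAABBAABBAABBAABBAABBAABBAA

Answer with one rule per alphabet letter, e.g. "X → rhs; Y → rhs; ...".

  step 3 ⇒ step 4: BBAABBAAACACACACACACACAC ⇒ AC·AC·BB·BB·AC·AC·BB·BB·BB·AA·BB·AA·BB·AA·BB·AA·BB·AA·BB·AA·BB·AA·BB·AA
    A ↦ BB
    B ↦ AC
    C ↦ AA

A->BB, B->AC, C->AA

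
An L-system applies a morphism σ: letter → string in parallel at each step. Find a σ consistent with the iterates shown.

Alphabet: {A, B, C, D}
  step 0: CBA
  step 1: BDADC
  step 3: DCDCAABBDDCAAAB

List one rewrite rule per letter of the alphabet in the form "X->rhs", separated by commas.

  step 0 ⇒ step 1: CBA ⇒ BD·A·DC
    A ↦ DC
    B ↦ A
    C ↦ BD
    D ↦ AB  (constrained at step 1)

A->DC, B->A, C->BD, D->AB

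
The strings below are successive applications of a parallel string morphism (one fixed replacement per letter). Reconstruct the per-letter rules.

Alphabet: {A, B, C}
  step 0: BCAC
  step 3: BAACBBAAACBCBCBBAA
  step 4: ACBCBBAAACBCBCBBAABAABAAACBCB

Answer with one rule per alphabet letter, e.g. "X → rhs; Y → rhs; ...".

  step 3 ⇒ step 4: BAACBBAAACBCBCBBAA ⇒ A·CB·CB·BA·A·A·CB·CB·CB·BA·A·BA·A·BA·A·A·CB·CB
    A ↦ CB
    B ↦ A
    C ↦ BA

A->CB, B->A, C->BA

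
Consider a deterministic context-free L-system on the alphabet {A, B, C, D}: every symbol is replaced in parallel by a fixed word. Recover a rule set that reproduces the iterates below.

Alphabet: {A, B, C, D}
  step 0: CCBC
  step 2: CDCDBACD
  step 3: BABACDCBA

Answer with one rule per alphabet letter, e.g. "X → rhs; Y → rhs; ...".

A->C, B->CD, C->B, D->A

  step 2 ⇒ step 3: CDCDBACD ⇒ B·A·B·A·CD·C·B·A
    A ↦ C
    B ↦ CD
    C ↦ B
    D ↦ A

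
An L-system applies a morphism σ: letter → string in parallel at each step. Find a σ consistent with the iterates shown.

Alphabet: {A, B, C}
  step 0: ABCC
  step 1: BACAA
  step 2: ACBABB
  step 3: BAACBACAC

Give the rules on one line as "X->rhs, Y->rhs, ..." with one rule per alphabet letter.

  step 2 ⇒ step 3: ACBABB ⇒ B·A·AC·B·AC·AC
    A ↦ B
    B ↦ AC
    C ↦ A

A->B, B->AC, C->A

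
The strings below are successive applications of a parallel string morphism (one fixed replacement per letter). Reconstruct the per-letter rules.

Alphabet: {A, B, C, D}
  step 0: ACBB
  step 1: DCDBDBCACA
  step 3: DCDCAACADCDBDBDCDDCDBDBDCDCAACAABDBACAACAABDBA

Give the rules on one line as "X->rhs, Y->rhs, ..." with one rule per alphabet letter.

  step 0 ⇒ step 1: ACBB ⇒ DCD·BDB·CA·CA
    A ↦ DCD
    B ↦ CA
    C ↦ BDB
    D ↦ A  (constrained at step 1)

A->DCD, B->CA, C->BDB, D->A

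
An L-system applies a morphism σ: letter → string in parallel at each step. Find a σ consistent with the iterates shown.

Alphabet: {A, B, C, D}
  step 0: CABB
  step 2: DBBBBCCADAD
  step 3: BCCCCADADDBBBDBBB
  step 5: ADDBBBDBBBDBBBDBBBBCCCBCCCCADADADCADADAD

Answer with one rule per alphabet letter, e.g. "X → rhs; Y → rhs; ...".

  step 2 ⇒ step 3: DBBBBCCADAD ⇒ B·C·C·C·C·AD·AD·DBB·B·DBB·B
    A ↦ DBB
    B ↦ C
    C ↦ AD
    D ↦ B

A->DBB, B->C, C->AD, D->B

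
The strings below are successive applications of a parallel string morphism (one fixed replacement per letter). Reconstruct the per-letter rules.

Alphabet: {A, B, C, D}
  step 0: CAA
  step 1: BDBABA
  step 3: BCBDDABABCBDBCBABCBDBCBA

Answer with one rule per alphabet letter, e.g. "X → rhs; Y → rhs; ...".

A->BA, B->BC, C->BD, D->DA

  step 0 ⇒ step 1: CAA ⇒ BD·BA·BA
    A ↦ BA
    C ↦ BD
    B ↦ BC  (constrained at step 1)
    D ↦ DA  (constrained at step 1)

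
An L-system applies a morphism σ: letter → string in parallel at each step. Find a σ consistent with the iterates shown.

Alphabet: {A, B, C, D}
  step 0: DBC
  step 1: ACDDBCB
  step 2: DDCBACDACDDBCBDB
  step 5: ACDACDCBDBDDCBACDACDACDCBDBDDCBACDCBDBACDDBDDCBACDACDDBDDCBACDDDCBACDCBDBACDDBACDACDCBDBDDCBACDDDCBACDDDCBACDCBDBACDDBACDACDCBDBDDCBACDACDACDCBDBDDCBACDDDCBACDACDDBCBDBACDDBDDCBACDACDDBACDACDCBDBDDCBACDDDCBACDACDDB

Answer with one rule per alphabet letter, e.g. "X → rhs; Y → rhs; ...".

  step 1 ⇒ step 2: ACDDBCB ⇒ DD·CB·ACD·ACD·DB·CB·DB
    A ↦ DD
    B ↦ DB
    C ↦ CB
    D ↦ ACD

A->DD, B->DB, C->CB, D->ACD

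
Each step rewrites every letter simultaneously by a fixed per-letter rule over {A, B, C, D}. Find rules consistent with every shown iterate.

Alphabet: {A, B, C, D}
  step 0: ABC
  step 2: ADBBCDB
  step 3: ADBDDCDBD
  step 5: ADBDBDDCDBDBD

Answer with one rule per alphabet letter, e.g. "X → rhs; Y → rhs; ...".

A->AD, B->D, C->CD, D->B

  step 2 ⇒ step 3: ADBBCDB ⇒ AD·B·D·D·CD·B·D
    A ↦ AD
    B ↦ D
    C ↦ CD
    D ↦ B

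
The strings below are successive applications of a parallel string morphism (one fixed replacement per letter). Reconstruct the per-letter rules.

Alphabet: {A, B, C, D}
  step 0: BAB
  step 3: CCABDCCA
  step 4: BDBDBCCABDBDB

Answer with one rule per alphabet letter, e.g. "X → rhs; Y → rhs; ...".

  step 3 ⇒ step 4: CCABDCCA ⇒ BD·BD·B·C·CA·BD·BD·B
    A ↦ B
    B ↦ C
    C ↦ BD
    D ↦ CA

A->B, B->C, C->BD, D->CA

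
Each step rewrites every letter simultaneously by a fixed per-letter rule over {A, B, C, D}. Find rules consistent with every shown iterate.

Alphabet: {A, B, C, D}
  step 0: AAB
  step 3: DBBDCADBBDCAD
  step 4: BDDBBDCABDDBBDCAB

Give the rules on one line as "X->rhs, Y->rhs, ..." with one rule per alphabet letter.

A->CA, B->D, C->BD, D->B

  step 3 ⇒ step 4: DBBDCADBBDCAD ⇒ B·D·D·B·BD·CA·B·D·D·B·BD·CA·B
    A ↦ CA
    B ↦ D
    C ↦ BD
    D ↦ B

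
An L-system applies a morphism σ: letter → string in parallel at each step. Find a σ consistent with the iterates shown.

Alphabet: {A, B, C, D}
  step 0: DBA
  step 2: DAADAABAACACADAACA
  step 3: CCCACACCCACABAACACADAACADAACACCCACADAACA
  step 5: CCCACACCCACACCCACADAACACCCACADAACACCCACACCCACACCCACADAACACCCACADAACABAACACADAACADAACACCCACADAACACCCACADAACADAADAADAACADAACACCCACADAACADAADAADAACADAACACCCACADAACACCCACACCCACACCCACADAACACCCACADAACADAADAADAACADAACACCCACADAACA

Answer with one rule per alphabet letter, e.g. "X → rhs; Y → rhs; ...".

  step 2 ⇒ step 3: DAADAABAACACADAACA ⇒ CC·CA·CA·CC·CA·CA·BAA·CA·CA·DAA·CA·DAA·CA·CC·CA·CA·DAA·CA
    A ↦ CA
    B ↦ BAA
    C ↦ DAA
    D ↦ CC

A->CA, B->BAA, C->DAA, D->CC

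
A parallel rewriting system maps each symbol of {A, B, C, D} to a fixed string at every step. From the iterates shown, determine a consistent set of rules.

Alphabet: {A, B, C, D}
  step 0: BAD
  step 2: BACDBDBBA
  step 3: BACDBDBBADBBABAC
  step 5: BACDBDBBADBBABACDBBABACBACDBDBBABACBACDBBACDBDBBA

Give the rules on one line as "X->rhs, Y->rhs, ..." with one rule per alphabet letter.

A->C, B->BA, C->DB, D->DB

  step 2 ⇒ step 3: BACDBDBBA ⇒ BA·C·DB·DB·BA·DB·BA·BA·C
    A ↦ C
    B ↦ BA
    C ↦ DB
    D ↦ DB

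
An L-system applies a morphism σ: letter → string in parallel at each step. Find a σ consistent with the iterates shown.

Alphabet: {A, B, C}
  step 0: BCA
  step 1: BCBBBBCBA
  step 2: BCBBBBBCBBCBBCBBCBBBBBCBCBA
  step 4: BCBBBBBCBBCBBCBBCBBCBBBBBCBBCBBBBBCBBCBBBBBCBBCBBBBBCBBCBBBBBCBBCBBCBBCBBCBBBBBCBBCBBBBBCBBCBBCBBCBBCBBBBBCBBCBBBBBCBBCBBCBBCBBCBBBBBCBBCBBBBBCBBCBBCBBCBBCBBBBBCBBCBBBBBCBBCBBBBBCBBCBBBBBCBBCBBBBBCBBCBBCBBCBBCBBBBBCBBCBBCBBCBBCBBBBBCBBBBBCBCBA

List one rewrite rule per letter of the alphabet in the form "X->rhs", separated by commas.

  step 1 ⇒ step 2: BCBBBBCBA ⇒ BCB·BBB·BCB·BCB·BCB·BCB·BBB·BCB·CBA
    A ↦ CBA
    B ↦ BCB
    C ↦ BBB

A->CBA, B->BCB, C->BBB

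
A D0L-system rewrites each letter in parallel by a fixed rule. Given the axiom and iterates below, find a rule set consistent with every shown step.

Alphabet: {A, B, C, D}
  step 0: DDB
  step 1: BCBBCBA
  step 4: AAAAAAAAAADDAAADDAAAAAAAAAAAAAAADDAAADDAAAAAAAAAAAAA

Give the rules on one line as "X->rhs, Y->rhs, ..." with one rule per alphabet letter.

  step 0 ⇒ step 1: DDB ⇒ BCB·BCB·A
    B ↦ A
    D ↦ BCB
    A ↦ AA  (constrained at step 1)
    C ↦ ADD  (constrained at step 1)

A->AA, B->A, C->ADD, D->BCB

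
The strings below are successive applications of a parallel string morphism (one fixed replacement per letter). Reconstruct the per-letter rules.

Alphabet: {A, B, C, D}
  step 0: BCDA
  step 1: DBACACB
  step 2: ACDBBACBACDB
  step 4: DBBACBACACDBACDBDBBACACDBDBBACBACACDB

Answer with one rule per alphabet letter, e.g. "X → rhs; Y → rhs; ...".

A->B, B->DB, C->AC, D->AC

  step 1 ⇒ step 2: DBACACB ⇒ AC·DB·B·AC·B·AC·DB
    A ↦ B
    B ↦ DB
    C ↦ AC
    D ↦ AC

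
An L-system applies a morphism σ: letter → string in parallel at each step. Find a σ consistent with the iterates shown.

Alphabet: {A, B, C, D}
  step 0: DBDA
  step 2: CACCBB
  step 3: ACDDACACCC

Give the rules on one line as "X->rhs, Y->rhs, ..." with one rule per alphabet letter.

A->DD, B->C, C->AC, D->B

  step 2 ⇒ step 3: CACCBB ⇒ AC·DD·AC·AC·C·C
    A ↦ DD
    B ↦ C
    C ↦ AC
    D ↦ B  (constrained at step 0)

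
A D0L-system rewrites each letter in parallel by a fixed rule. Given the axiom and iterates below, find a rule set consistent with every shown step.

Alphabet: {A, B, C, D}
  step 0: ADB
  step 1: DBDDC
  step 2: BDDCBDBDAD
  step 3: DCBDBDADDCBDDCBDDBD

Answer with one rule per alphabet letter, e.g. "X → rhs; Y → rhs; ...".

  step 2 ⇒ step 3: BDDCBDBDAD ⇒ DC·BD·BD·AD·DC·BD·DC·BD·D·BD
    A ↦ D
    B ↦ DC
    C ↦ AD
    D ↦ BD

A->D, B->DC, C->AD, D->BD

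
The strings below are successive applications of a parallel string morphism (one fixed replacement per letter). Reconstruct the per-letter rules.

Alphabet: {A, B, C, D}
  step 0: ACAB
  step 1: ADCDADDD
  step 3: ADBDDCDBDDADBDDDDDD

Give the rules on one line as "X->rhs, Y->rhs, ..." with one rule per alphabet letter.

  step 0 ⇒ step 1: ACAB ⇒ AD·CD·AD·DD
    A ↦ AD
    B ↦ DD
    C ↦ CD
    D ↦ B  (constrained at step 1)

A->AD, B->DD, C->CD, D->B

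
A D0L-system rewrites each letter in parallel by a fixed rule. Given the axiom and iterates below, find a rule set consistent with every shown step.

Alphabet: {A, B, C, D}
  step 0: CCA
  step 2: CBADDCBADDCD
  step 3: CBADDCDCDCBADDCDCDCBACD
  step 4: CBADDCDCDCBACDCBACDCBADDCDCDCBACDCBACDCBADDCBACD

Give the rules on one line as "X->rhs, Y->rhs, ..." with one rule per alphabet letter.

A->D, B->D, C->CBA, D->CD

  step 3 ⇒ step 4: CBADDCDCDCBADDCDCDCBACD ⇒ CBA·D·D·CD·CD·CBA·CD·CBA·CD·CBA·D·D·CD·CD·CBA·CD·CBA·CD·CBA·D·D·CBA·CD
    A ↦ D
    B ↦ D
    C ↦ CBA
    D ↦ CD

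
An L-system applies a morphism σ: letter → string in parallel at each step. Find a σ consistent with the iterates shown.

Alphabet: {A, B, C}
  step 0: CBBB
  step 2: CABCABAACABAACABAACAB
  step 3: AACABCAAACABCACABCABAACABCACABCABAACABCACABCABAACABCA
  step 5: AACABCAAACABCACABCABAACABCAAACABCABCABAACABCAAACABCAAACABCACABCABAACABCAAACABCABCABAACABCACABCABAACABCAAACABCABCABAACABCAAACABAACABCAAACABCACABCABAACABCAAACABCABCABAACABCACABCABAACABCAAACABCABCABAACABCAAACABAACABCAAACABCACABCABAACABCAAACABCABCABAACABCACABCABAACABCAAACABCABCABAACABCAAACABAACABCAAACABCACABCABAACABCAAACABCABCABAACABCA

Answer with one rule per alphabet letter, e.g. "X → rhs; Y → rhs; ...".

A->CAB, B->CA, C->AA

  step 2 ⇒ step 3: CABCABAACABAACABAACAB ⇒ AA·CAB·CA·AA·CAB·CA·CAB·CAB·AA·CAB·CA·CAB·CAB·AA·CAB·CA·CAB·CAB·AA·CAB·CA
    A ↦ CAB
    B ↦ CA
    C ↦ AA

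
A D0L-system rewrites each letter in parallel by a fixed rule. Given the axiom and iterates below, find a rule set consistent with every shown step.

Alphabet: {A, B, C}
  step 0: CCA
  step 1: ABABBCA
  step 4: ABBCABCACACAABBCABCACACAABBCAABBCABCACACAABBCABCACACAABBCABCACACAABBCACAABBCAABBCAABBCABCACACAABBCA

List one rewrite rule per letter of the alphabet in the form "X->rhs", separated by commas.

  step 0 ⇒ step 1: CCA ⇒ AB·AB·BCA
    A ↦ BCA
    C ↦ AB
    B ↦ CA  (constrained at step 1)

A->BCA, B->CA, C->AB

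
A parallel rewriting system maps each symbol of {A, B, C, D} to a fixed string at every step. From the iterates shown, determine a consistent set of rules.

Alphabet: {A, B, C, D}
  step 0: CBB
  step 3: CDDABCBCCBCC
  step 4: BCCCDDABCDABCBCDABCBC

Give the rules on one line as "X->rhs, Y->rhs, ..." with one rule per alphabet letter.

A->D, B->DA, C->BC, D->C

  step 3 ⇒ step 4: CDDABCBCCBCC ⇒ BC·C·C·D·DA·BC·DA·BC·BC·DA·BC·BC
    A ↦ D
    B ↦ DA
    C ↦ BC
    D ↦ C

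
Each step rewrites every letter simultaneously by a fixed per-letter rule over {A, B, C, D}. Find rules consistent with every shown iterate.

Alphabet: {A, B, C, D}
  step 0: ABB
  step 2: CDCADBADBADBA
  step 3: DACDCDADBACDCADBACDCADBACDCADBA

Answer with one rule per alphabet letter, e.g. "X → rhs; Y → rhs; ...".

A->DBA, B->A, C->DA, D->CDC

  step 2 ⇒ step 3: CDCADBADBADBA ⇒ DA·CDC·DA·DBA·CDC·A·DBA·CDC·A·DBA·CDC·A·DBA
    A ↦ DBA
    B ↦ A
    C ↦ DA
    D ↦ CDC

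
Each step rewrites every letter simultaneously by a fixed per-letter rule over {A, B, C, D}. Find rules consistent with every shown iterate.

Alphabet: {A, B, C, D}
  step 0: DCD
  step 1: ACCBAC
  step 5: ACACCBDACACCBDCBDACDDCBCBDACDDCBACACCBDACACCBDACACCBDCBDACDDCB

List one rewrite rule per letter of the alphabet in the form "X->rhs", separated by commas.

A->DD, B->D, C->CB, D->AC

  step 0 ⇒ step 1: DCD ⇒ AC·CB·AC
    C ↦ CB
    D ↦ AC
    A ↦ DD  (constrained at step 1)
    B ↦ D  (constrained at step 1)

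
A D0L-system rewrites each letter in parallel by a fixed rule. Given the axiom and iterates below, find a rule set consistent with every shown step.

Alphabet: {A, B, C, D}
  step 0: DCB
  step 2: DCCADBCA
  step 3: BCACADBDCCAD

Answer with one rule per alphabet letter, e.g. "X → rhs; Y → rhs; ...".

A->D, B->DC, C->CA, D->B

  step 2 ⇒ step 3: DCCADBCA ⇒ B·CA·CA·D·B·DC·CA·D
    A ↦ D
    B ↦ DC
    C ↦ CA
    D ↦ B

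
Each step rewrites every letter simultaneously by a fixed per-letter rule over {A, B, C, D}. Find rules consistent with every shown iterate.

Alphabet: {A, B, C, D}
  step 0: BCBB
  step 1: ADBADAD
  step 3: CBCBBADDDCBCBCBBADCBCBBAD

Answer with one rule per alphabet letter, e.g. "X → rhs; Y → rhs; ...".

  step 0 ⇒ step 1: BCBB ⇒ AD·B·AD·AD
    B ↦ AD
    C ↦ B
    A ↦ DD  (constrained at step 1)
    D ↦ CB  (constrained at step 1)

A->DD, B->AD, C->B, D->CB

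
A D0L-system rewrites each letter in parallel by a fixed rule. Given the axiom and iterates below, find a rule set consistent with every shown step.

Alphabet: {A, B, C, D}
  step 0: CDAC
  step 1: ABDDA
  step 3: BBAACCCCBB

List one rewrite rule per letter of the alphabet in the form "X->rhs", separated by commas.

A->DD, B->CC, C->A, D->B

  step 0 ⇒ step 1: CDAC ⇒ A·B·DD·A
    A ↦ DD
    C ↦ A
    D ↦ B
    B ↦ CC  (constrained at step 1)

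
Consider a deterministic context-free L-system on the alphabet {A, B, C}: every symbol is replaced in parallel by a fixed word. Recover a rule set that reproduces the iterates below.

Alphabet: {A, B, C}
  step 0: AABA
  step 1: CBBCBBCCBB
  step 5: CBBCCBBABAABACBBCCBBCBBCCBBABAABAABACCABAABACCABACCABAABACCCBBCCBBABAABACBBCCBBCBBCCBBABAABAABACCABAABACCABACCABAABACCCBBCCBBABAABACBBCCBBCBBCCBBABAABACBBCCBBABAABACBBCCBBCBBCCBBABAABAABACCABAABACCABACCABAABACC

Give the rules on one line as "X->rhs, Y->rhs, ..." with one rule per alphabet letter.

A->CBB, B->C, C->ABA

  step 0 ⇒ step 1: AABA ⇒ CBB·CBB·C·CBB
    A ↦ CBB
    B ↦ C
    C ↦ ABA  (constrained at step 1)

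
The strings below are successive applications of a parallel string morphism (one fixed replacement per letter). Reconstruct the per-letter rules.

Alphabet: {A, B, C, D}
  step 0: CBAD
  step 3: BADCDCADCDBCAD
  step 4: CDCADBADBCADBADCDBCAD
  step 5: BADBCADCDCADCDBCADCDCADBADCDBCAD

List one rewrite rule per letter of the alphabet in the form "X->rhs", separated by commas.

A->C, B->CD, C->B, D->AD

  step 4 ⇒ step 5: CDCADBADBCADBADCDBCAD ⇒ B·AD·B·C·AD·CD·C·AD·CD·B·C·AD·CD·C·AD·B·AD·CD·B·C·AD
    A ↦ C
    B ↦ CD
    C ↦ B
    D ↦ AD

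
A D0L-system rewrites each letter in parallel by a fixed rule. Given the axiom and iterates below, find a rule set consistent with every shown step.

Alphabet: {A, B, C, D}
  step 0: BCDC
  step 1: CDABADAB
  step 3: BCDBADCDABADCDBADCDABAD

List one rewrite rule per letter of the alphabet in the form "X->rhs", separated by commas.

A->B, B->CD, C->AB, D->AD

  step 0 ⇒ step 1: BCDC ⇒ CD·AB·AD·AB
    B ↦ CD
    C ↦ AB
    D ↦ AD
    A ↦ B  (constrained at step 1)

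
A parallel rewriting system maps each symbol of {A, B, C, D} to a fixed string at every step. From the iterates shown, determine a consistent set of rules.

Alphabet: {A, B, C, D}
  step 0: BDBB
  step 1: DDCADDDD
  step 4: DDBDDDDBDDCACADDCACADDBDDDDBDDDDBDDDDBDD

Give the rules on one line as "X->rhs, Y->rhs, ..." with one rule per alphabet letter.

A->B, B->DD, C->BA, D->CA

  step 0 ⇒ step 1: BDBB ⇒ DD·CA·DD·DD
    B ↦ DD
    D ↦ CA
    A ↦ B  (constrained at step 1)
    C ↦ BA  (constrained at step 1)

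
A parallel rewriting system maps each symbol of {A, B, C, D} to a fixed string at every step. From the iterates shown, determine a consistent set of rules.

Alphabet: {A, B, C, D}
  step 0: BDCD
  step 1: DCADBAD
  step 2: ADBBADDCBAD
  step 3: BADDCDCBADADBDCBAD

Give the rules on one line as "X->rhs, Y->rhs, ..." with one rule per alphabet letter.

A->B, B->DC, C->B, D->AD

  step 2 ⇒ step 3: ADBBADDCBAD ⇒ B·AD·DC·DC·B·AD·AD·B·DC·B·AD
    A ↦ B
    B ↦ DC
    C ↦ B
    D ↦ AD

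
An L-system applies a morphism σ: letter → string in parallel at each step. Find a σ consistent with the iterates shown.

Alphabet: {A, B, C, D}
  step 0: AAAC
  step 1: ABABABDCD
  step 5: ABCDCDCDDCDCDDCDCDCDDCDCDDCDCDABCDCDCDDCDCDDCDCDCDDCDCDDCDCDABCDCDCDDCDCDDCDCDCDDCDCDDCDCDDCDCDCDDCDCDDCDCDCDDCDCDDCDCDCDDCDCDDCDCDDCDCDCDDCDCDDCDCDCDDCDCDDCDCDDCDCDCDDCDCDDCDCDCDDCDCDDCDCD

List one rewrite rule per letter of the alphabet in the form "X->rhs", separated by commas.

A->AB, B->C, C->DCD, D->CD

  step 0 ⇒ step 1: AAAC ⇒ AB·AB·AB·DCD
    A ↦ AB
    C ↦ DCD
    B ↦ C  (constrained at step 1)
    D ↦ CD  (constrained at step 1)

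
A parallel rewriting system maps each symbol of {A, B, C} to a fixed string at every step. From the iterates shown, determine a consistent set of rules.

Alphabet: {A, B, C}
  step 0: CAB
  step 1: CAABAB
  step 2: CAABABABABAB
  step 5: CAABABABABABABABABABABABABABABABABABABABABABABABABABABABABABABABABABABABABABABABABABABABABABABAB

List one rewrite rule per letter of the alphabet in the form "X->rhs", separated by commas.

  step 1 ⇒ step 2: CAABAB ⇒ CA·AB·AB·AB·AB·AB
    A ↦ AB
    B ↦ AB
    C ↦ CA

A->AB, B->AB, C->CA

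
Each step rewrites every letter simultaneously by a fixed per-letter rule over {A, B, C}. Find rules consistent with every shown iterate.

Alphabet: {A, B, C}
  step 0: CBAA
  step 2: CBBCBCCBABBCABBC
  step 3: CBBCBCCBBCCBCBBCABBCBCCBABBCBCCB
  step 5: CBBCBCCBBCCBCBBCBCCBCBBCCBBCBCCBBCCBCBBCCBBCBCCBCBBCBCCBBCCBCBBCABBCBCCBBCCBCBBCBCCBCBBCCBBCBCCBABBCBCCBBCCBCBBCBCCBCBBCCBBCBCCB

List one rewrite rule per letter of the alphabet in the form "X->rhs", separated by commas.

  step 2 ⇒ step 3: CBBCBCCBABBCABBC ⇒ CB·BC·BC·CB·BC·CB·CB·BC·AB·BC·BC·CB·AB·BC·BC·CB
    A ↦ AB
    B ↦ BC
    C ↦ CB

A->AB, B->BC, C->CB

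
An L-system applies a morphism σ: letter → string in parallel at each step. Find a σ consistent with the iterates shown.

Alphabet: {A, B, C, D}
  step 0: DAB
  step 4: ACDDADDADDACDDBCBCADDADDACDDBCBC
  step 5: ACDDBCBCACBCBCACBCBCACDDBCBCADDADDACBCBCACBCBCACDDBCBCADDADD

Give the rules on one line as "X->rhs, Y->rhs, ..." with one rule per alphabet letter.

  step 4 ⇒ step 5: ACDDADDADDACDDBCBCADDADDACDDBCBC ⇒ AC·DD·BC·BC·AC·BC·BC·AC·BC·BC·AC·DD·BC·BC·A·DD·A·DD·AC·BC·BC·AC·BC·BC·AC·DD·BC·BC·A·DD·A·DD
    A ↦ AC
    B ↦ A
    C ↦ DD
    D ↦ BC

A->AC, B->A, C->DD, D->BC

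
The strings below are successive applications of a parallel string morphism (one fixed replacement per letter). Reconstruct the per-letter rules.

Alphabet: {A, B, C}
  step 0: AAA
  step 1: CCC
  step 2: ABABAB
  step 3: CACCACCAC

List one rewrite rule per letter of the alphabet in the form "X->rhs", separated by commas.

A->C, B->AC, C->AB

  step 2 ⇒ step 3: ABABAB ⇒ C·AC·C·AC·C·AC
    A ↦ C
    B ↦ AC
  step 1 ⇒ step 2: CCC ⇒ AB·AB·AB
    C ↦ AB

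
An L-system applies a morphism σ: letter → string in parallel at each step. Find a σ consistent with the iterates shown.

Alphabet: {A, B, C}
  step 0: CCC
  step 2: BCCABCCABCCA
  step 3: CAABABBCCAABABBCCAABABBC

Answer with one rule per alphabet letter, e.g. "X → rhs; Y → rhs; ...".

A->BC, B->CA, C->AB

  step 2 ⇒ step 3: BCCABCCABCCA ⇒ CA·AB·AB·BC·CA·AB·AB·BC·CA·AB·AB·BC
    A ↦ BC
    B ↦ CA
    C ↦ AB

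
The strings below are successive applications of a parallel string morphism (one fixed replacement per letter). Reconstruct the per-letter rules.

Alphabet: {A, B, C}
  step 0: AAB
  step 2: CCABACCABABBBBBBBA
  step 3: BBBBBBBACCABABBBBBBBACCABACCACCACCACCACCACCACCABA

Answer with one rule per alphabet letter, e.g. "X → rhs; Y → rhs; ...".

  step 2 ⇒ step 3: CCABACCABABBBBBBBA ⇒ BBB·BBB·BA·CCA·BA·BBB·BBB·BA·CCA·BA·CCA·CCA·CCA·CCA·CCA·CCA·CCA·BA
    A ↦ BA
    B ↦ CCA
    C ↦ BBB

A->BA, B->CCA, C->BBB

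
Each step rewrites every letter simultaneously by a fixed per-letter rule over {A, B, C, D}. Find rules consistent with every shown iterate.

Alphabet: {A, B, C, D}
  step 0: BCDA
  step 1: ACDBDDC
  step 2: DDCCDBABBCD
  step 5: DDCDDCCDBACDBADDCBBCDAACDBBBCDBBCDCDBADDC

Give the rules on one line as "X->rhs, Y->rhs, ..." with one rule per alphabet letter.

A->DDC, B->A, C->CD, D->B

  step 1 ⇒ step 2: ACDBDDC ⇒ DDC·CD·B·A·B·B·CD
    A ↦ DDC
    B ↦ A
    C ↦ CD
    D ↦ B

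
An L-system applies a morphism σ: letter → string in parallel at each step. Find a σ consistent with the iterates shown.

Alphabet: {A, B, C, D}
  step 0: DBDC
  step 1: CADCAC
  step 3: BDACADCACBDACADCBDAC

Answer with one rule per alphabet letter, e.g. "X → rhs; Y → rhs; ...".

  step 0 ⇒ step 1: DBDC ⇒ C·AD·C·AC
    B ↦ AD
    C ↦ AC
    D ↦ C
    A ↦ BD  (constrained at step 1)

A->BD, B->AD, C->AC, D->C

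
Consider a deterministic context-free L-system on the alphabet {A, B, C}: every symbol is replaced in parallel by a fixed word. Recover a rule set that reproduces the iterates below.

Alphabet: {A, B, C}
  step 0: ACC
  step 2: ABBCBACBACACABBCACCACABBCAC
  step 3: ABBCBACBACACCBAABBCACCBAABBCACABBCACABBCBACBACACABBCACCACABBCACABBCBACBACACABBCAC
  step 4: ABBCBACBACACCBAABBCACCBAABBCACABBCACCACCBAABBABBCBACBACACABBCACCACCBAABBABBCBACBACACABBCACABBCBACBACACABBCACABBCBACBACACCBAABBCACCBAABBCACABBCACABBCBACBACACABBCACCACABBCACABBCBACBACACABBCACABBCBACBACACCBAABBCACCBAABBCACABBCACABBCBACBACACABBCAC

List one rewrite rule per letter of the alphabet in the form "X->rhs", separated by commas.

  step 3 ⇒ step 4: ABBCBACBACACCBAABBCACCBAABBCACABBCACABBCBACBACACABBCACCACABBCACABBCBACBACACABBCAC ⇒ ABB·CBA·CBA·CAC·CBA·ABB·CAC·CBA·ABB·CAC·ABB·CAC·CAC·CBA·ABB·ABB·CBA·CBA·CAC·ABB·CAC·CAC·CBA·ABB·ABB·CBA·CBA·CAC·ABB·CAC·ABB·CBA·CBA·CAC·ABB·CAC·ABB·CBA·CBA·CAC·CBA·ABB·CAC·CBA·ABB·CAC·ABB·CAC·ABB·CBA·CBA·CAC·ABB·CAC·CAC·ABB·CAC·ABB·CBA·CBA·CAC·ABB·CAC·ABB·CBA·CBA·CAC·CBA·ABB·CAC·CBA·ABB·CAC·ABB·CAC·ABB·CBA·CBA·CAC·ABB·CAC
    A ↦ ABB
    B ↦ CBA
    C ↦ CAC

A->ABB, B->CBA, C->CAC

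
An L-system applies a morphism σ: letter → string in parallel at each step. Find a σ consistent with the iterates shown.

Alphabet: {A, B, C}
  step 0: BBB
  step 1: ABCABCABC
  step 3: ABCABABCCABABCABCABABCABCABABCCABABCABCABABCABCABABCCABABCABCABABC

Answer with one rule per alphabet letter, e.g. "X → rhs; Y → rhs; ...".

  step 0 ⇒ step 1: BBB ⇒ ABC·ABC·ABC
    B ↦ ABC
    A ↦ CAB  (constrained at step 1)
    C ↦ AB  (constrained at step 1)

A->CAB, B->ABC, C->AB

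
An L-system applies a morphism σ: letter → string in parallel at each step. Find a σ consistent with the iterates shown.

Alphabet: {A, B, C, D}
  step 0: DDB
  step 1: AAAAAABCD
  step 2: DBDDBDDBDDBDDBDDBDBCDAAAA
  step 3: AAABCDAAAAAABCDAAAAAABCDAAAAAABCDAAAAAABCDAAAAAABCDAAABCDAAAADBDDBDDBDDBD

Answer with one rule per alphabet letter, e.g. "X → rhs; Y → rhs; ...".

  step 2 ⇒ step 3: DBDDBDDBDDBDDBDDBDBCDAAAA ⇒ AAA·BCD·AAA·AAA·BCD·AAA·AAA·BCD·AAA·AAA·BCD·AAA·AAA·BCD·AAA·AAA·BCD·AAA·BCD·A·AAA·DBD·DBD·DBD·DBD
    A ↦ DBD
    B ↦ BCD
    C ↦ A
    D ↦ AAA

A->DBD, B->BCD, C->A, D->AAA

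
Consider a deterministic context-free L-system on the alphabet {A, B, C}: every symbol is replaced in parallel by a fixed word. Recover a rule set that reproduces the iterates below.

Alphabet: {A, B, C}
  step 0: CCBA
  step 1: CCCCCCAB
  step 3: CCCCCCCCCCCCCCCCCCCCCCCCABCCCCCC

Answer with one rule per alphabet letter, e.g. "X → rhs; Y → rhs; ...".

A->AB, B->CC, C->CC

  step 0 ⇒ step 1: CCBA ⇒ CC·CC·CC·AB
    A ↦ AB
    B ↦ CC
    C ↦ CC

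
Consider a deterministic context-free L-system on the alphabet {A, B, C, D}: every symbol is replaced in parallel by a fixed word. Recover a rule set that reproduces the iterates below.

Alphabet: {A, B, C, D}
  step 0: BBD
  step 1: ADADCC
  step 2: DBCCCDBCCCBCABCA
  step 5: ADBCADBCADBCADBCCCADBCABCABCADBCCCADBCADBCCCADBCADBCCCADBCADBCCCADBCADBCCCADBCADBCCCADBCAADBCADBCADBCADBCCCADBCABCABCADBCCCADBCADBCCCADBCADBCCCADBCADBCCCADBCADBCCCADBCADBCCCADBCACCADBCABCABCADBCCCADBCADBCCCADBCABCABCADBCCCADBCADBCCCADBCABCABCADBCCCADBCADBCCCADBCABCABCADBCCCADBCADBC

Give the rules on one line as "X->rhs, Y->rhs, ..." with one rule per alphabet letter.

A->DBC, B->AD, C->BCA, D->CC

  step 1 ⇒ step 2: ADADCC ⇒ DBC·CC·DBC·CC·BCA·BCA
    A ↦ DBC
    C ↦ BCA
    D ↦ CC
  step 0 ⇒ step 1: BBD ⇒ AD·AD·CC
    B ↦ AD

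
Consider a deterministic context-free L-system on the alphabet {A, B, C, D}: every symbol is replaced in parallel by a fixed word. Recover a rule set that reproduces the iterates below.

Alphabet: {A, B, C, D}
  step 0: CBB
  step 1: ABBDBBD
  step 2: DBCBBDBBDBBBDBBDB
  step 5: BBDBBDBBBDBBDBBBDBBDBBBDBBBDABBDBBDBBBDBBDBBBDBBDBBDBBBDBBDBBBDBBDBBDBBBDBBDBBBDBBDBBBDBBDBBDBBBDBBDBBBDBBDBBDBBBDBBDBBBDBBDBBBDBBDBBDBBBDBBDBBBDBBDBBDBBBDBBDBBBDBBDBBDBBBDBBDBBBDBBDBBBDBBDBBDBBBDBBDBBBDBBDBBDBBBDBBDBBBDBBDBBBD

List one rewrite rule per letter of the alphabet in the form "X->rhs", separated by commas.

A->DBC, B->BBD, C->A, D->B

  step 1 ⇒ step 2: ABBDBBD ⇒ DBC·BBD·BBD·B·BBD·BBD·B
    A ↦ DBC
    B ↦ BBD
    D ↦ B
  step 0 ⇒ step 1: CBB ⇒ A·BBD·BBD
    C ↦ A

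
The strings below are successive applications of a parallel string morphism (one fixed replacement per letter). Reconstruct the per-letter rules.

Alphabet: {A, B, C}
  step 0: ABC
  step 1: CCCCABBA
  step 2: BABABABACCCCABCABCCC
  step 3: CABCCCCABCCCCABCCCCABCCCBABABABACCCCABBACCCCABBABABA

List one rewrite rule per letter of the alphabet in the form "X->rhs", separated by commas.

A->CCC, B->CAB, C->BA

  step 2 ⇒ step 3: BABABABACCCCABCABCCC ⇒ CAB·CCC·CAB·CCC·CAB·CCC·CAB·CCC·BA·BA·BA·BA·CCC·CAB·BA·CCC·CAB·BA·BA·BA
    A ↦ CCC
    B ↦ CAB
    C ↦ BA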